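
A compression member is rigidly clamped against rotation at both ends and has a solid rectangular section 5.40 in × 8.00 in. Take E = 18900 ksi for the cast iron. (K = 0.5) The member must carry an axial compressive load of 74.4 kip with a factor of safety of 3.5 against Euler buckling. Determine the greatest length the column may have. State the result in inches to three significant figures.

Buckling occurs about the weak axis: I_min = h·b³/12 with b = 5.40 in (the shorter side).
I_min = 8.00×5.40³/12 = 105.0 in⁴
Required critical load P_cr = n·P = 3.5 × 74.4 = 260.4 kip = 2.604×10^5 lb
From P_cr = π²EI/(K·L)²:  L = (1/K)·√(π²EI/P_cr) = (1/0.5)·√(π²×1.89×10^7×105.0/2.604×10^5)
L = 548 in

L_max ≈ 548 in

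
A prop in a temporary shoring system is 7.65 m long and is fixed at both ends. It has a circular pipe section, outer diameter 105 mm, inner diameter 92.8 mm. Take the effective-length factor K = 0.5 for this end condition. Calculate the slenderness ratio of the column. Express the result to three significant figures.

d_o = 105 mm, d_i = 92.8 mm
I = π(d_o⁴ − d_i⁴)/64 = π(105⁴ − 92.80⁴)/64 = 2.326×10^6 mm⁴
A = 1.895×10^3 mm²;  r_min = √(I/A) = √(2.326×10^6/1.895×10^3) = 35.03 mm
L_e = K·L = 0.5 × 7.65 m = 3.825 m = 3825.0 mm
λ = L_e / r_min = 3825.0 / 35.03 = 109

λ ≈ 109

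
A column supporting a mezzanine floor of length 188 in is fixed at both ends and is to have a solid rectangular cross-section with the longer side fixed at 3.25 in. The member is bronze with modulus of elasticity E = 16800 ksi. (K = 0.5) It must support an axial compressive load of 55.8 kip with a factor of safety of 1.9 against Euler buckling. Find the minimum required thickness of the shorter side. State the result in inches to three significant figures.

b ≈ 2.75 in

Required P_cr = n·P = 1.9 × 55.8 = 106.0 kip
L_e = K·L = 0.5 × 188 = 94.00 in
Required I = P_cr·L_e²/(π²E) = 1.060×10^5 × 94.00² / (π² × 1.68×10^7) = 5.650 in⁴
Rectangle, weak axis: I_min = h·b³/12 with h = 3.25 in fixed  ⇒  b = (12I/h)^(1/3) = 2.75 in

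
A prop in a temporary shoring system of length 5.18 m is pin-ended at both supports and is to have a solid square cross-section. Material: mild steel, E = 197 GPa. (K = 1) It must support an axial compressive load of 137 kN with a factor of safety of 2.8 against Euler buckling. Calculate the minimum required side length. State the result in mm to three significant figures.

a ≈ 89.3 mm

Required P_cr = n·P = 2.8 × 137 = 383.6 kN
L_e = K·L = 1 × 5.18 = 5.180 m
Required I = P_cr·L_e²/(π²E) = 3.836×10^5 × 5.180² / (π² × 1.97×10^11) = 5.294×10^-6 m⁴
I_req = 5.294×10^6 mm⁴
Solid square: I = a⁴/12  ⇒  a = (12I)^(1/4) = (12×5.294×10^6)^(1/4) = 89.3 mm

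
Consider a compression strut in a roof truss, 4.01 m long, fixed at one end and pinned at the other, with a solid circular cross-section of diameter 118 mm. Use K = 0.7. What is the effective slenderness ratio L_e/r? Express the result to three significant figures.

I = πd⁴/64 = π×118⁴/64 = 9.517×10^6 mm⁴
A = 1.094×10^4 mm²;  r_min = √(I/A) = √(9.517×10^6/1.094×10^4) = 29.50 mm
L_e = K·L = 0.7 × 4.01 m = 2.807 m = 2807.0 mm
λ = L_e / r_min = 2807.0 / 29.50 = 95.2

λ ≈ 95.2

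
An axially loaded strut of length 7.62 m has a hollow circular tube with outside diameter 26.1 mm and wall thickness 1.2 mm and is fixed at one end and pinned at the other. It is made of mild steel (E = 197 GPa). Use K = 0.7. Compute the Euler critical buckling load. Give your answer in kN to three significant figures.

P_cr ≈ 0.498 kN

Inner diameter d_i = 26.1 − 2×1.2 = 23.70 mm
I = π(d_o⁴ − d_i⁴)/64 = π(26.1⁴ − 23.70⁴)/64 = 7.292×10^3 mm⁴
I = 7.292×10^3 mm⁴ = 7.292×10^-9 m⁴
Effective length L_e = K·L = 0.7 × 7.62 = 5.334 m
P_cr = π²EI / L_e² = π² × 197×10⁹ × 7.292×10^-9 / 5.334² = 498.3 N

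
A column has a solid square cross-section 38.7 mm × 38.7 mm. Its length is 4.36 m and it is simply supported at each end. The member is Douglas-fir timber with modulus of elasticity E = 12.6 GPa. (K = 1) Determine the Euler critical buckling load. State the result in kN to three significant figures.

I = a⁴/12 = 38.7⁴/12 = 1.869×10^5 mm⁴
I = 1.869×10^5 mm⁴ = 1.869×10^-7 m⁴
Effective length L_e = K·L = 1 × 4.36 = 4.360 m
P_cr = π²EI / L_e² = π² × 12.6×10⁹ × 1.869×10^-7 / 4.360² = 1.223×10^3 N

P_cr ≈ 1.22 kN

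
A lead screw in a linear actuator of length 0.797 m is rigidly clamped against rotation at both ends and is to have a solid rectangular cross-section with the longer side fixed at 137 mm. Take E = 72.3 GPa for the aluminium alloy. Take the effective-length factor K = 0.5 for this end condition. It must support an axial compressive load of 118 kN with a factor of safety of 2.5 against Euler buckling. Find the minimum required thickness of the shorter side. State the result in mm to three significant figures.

b ≈ 17.9 mm

Required P_cr = n·P = 2.5 × 118 = 295.0 kN
L_e = K·L = 0.5 × 0.797 = 0.3985 m
Required I = P_cr·L_e²/(π²E) = 2.950×10^5 × 0.3985² / (π² × 7.23×10^10) = 6.565×10^-8 m⁴
I_req = 6.565×10^4 mm⁴
Rectangle, weak axis: I_min = h·b³/12 with h = 137 mm fixed  ⇒  b = (12I/h)^(1/3) = 17.9 mm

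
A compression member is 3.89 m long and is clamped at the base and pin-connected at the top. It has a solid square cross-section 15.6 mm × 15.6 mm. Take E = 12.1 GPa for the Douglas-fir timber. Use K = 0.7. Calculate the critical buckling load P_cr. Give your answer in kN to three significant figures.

I = a⁴/12 = 15.6⁴/12 = 4.935×10^3 mm⁴
I = 4.935×10^3 mm⁴ = 4.935×10^-9 m⁴
Effective length L_e = K·L = 0.7 × 3.89 = 2.723 m
P_cr = π²EI / L_e² = π² × 12.1×10⁹ × 4.935×10^-9 / 2.723² = 79.49 N

P_cr ≈ 0.0795 kN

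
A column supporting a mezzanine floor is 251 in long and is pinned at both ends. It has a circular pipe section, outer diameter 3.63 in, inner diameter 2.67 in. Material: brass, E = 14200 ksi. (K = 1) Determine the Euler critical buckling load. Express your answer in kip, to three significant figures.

P_cr ≈ 13.4 kip

d_o = 3.63 in, d_i = 2.67 in
I = π(d_o⁴ − d_i⁴)/64 = π(3.63⁴ − 2.670⁴)/64 = 6.028 in⁴
Effective length L_e = K·L = 1 × 251 = 251.0 in
P_cr = π²EI / L_e² = π² × 14200×10³ × 6.028 / 251.0² = 1.341×10^4 lb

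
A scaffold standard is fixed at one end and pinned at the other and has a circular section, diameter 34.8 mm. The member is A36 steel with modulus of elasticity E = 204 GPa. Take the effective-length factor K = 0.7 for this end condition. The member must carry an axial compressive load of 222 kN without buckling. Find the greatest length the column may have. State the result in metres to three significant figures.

L_max ≈ 1.15 m

I = πd⁴/64 = π×34.8⁴/64 = 7.199×10^4 mm⁴
I = 7.199×10^-8 m⁴
At the buckling limit P_cr = P = 2.220×10^5 N
From P_cr = π²EI/(K·L)²:  L = (1/K)·√(π²EI/P_cr) = (1/0.7)·√(π²×2.04×10^11×7.199×10^-8/2.220×10^5)
L = 1.15 m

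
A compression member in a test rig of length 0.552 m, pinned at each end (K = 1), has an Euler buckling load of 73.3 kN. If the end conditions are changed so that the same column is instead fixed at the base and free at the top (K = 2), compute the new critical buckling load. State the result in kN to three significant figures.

P_cr ∝ 1/K², so P_cr,new = P_cr,old × (K_old/K_new)² = 73.3 × (1/2)²
= 73.3 × 0.2500 = 18.3 kN

P_cr ≈ 18.3 kN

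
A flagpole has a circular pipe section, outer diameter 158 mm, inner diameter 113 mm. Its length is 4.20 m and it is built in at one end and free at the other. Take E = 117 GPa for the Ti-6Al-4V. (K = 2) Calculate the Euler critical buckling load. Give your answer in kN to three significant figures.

P_cr ≈ 370 kN

d_o = 158 mm, d_i = 113 mm
I = π(d_o⁴ − d_i⁴)/64 = π(158⁴ − 113.0⁴)/64 = 2.259×10^7 mm⁴
I = 2.259×10^7 mm⁴ = 2.259×10^-5 m⁴
Effective length L_e = K·L = 2 × 4.20 = 8.400 m
P_cr = π²EI / L_e² = π² × 117×10⁹ × 2.259×10^-5 / 8.400² = 3.697×10^5 N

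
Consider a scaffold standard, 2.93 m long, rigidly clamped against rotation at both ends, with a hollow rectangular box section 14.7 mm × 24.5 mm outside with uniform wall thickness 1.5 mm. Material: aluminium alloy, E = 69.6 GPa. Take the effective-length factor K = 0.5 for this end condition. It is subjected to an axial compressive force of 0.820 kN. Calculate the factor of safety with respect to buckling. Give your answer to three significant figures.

Inner dimensions: h_i = 24.5 − 2×1.5 = 21.50 mm, b_i = 14.7 − 2×1.5 = 11.70 mm
Weak-axis I_min = (h_o·b_o³ − h_i·b_i³)/12 with b_o = 14.7, b_i = 11.70 mm (shorter outer/inner sides).
I_min = (24.5×14.7³ − 21.50×11.70³)/12 = 3.616×10^3 mm⁴
I = 3.616×10^3 mm⁴ = 3.616×10^-9 m⁴
Effective length L_e = K·L = 0.5 × 2.93 = 1.465 m
P_cr = π²EI / L_e² = π² × 69.6×10⁹ × 3.616×10^-9 / 1.465² = 1.157×10^3 N
Factor of safety n = P_cr / P = 1.1573 / 0.820 = 1.41

n ≈ 1.41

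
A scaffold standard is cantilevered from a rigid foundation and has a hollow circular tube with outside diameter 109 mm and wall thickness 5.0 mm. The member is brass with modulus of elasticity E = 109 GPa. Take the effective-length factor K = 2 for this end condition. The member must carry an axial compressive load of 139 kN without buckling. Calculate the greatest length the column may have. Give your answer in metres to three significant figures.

Inner diameter d_i = 109 − 2×5.0 = 99.00 mm
I = π(d_o⁴ − d_i⁴)/64 = π(109⁴ − 99.00⁴)/64 = 2.214×10^6 mm⁴
I = 2.214×10^-6 m⁴
At the buckling limit P_cr = P = 1.390×10^5 N
From P_cr = π²EI/(K·L)²:  L = (1/K)·√(π²EI/P_cr) = (1/2)·√(π²×1.09×10^11×2.214×10^-6/1.390×10^5)
L = 2.07 m

L_max ≈ 2.07 m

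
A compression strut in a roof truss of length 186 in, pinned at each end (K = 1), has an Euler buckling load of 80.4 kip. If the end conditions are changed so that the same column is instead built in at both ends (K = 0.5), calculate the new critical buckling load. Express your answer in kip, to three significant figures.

P_cr ∝ 1/K², so P_cr,new = P_cr,old × (K_old/K_new)² = 80.4 × (1/0.5)²
= 80.4 × 4.000 = 322 kip

P_cr ≈ 322 kip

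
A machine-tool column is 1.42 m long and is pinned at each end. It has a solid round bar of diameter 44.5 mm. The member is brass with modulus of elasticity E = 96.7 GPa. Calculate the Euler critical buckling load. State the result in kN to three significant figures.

P_cr ≈ 91.1 kN

I = πd⁴/64 = π×44.5⁴/64 = 1.925×10^5 mm⁴
I = 1.925×10^5 mm⁴ = 1.925×10^-7 m⁴
Effective length L_e = K·L = 1 × 1.42 = 1.420 m
P_cr = π²EI / L_e² = π² × 96.7×10⁹ × 1.925×10^-7 / 1.420² = 9.111×10^4 N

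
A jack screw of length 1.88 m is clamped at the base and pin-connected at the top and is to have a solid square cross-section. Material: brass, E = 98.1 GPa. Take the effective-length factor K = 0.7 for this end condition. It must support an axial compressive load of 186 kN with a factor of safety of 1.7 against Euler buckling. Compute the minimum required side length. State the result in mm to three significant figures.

a ≈ 51.0 mm

Required P_cr = n·P = 1.7 × 186 = 316.2 kN
L_e = K·L = 0.7 × 1.88 = 1.316 m
Required I = P_cr·L_e²/(π²E) = 3.162×10^5 × 1.316² / (π² × 9.81×10^10) = 5.656×10^-7 m⁴
I_req = 5.656×10^5 mm⁴
Solid square: I = a⁴/12  ⇒  a = (12I)^(1/4) = (12×5.656×10^5)^(1/4) = 51.0 mm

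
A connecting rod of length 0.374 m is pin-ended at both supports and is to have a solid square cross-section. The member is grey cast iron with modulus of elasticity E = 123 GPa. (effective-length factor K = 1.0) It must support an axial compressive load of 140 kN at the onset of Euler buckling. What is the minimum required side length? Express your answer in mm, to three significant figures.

L_e = K·L = 1 × 0.374 = 0.3740 m
Required I = P_cr·L_e²/(π²E) = 1.400×10^5 × 0.3740² / (π² × 1.23×10^11) = 1.613×10^-8 m⁴
I_req = 1.613×10^4 mm⁴
Solid square: I = a⁴/12  ⇒  a = (12I)^(1/4) = (12×1.613×10^4)^(1/4) = 21.0 mm

a ≈ 21.0 mm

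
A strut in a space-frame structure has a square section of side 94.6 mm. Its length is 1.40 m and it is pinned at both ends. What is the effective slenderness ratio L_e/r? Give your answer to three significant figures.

I = a⁴/12 = 94.6⁴/12 = 6.674×10^6 mm⁴
A = 8.949×10^3 mm²;  r_min = √(I/A) = √(6.674×10^6/8.949×10^3) = 27.31 mm
L_e = K·L = 1 × 1.40 m = 1.400 m = 1400.0 mm
λ = L_e / r_min = 1400.0 / 27.31 = 51.3

λ ≈ 51.3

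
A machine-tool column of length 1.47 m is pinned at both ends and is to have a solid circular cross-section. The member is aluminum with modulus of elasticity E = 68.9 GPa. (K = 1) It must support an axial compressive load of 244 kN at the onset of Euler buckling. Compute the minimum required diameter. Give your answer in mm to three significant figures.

d ≈ 63.0 mm

L_e = K·L = 1 × 1.47 = 1.470 m
Required I = P_cr·L_e²/(π²E) = 2.440×10^5 × 1.470² / (π² × 6.89×10^10) = 7.754×10^-7 m⁴
I_req = 7.754×10^5 mm⁴
Solid circle: I = πd⁴/64  ⇒  d = (64I/π)^(1/4) = (64×7.754×10^5/π)^(1/4) = 63.0 mm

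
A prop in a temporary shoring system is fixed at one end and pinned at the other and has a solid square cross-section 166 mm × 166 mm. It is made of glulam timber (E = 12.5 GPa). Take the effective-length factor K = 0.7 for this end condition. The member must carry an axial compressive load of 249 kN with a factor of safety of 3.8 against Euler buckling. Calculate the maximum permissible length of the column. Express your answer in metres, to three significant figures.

L_max ≈ 4.10 m

I = a⁴/12 = 166⁴/12 = 6.328×10^7 mm⁴
I = 6.328×10^-5 m⁴
Required critical load P_cr = n·P = 3.8 × 249 = 946.2 kN = 9.462×10^5 N
From P_cr = π²EI/(K·L)²:  L = (1/K)·√(π²EI/P_cr) = (1/0.7)·√(π²×1.25×10^10×6.328×10^-5/9.462×10^5)
L = 4.10 m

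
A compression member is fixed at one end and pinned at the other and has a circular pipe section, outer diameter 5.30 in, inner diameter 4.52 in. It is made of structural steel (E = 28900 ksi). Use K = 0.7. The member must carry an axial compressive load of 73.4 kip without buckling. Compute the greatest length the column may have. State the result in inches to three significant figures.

d_o = 5.30 in, d_i = 4.52 in
I = π(d_o⁴ − d_i⁴)/64 = π(5.30⁴ − 4.520⁴)/64 = 18.24 in⁴
At the buckling limit P_cr = P = 7.340×10^4 lb
From P_cr = π²EI/(K·L)²:  L = (1/K)·√(π²EI/P_cr) = (1/0.7)·√(π²×2.89×10^7×18.24/7.340×10^4)
L = 380 in

L_max ≈ 380 in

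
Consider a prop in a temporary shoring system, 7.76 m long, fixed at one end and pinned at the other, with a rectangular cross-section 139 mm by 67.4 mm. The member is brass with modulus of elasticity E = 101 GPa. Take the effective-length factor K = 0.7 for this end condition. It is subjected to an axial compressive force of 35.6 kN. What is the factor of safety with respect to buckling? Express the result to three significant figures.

Buckling occurs about the weak axis: I_min = h·b³/12 with b = 67.4 mm (the shorter side).
I_min = 139×67.4³/12 = 3.547×10^6 mm⁴
I = 3.547×10^6 mm⁴ = 3.547×10^-6 m⁴
Effective length L_e = K·L = 0.7 × 7.76 = 5.432 m
P_cr = π²EI / L_e² = π² × 101×10⁹ × 3.547×10^-6 / 5.432² = 1.198×10^5 N
Factor of safety n = P_cr / P = 119.82 / 35.6 = 3.37

n ≈ 3.37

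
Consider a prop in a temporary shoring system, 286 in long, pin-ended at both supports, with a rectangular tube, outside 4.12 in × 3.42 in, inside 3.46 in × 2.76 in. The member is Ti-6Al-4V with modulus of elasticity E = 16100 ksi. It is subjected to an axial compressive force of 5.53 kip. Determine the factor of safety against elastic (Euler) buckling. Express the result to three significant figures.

Weak-axis I_min = (h_o·b_o³ − h_i·b_i³)/12 with b_o = 3.42, b_i = 2.760 in (shorter outer/inner sides).
I_min = (4.12×3.42³ − 3.460×2.760³)/12 = 7.672 in⁴
Effective length L_e = K·L = 1 × 286 = 286.0 in
P_cr = π²EI / L_e² = π² × 16100×10³ × 7.672 / 286.0² = 1.490×10^4 lb
Factor of safety n = P_cr / P = 14.904 / 5.53 = 2.70

n ≈ 2.70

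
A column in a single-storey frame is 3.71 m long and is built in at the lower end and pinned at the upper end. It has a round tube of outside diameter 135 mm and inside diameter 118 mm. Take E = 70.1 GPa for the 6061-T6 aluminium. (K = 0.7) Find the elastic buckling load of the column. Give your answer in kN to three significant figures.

P_cr ≈ 696 kN

d_o = 135 mm, d_i = 118 mm
I = π(d_o⁴ − d_i⁴)/64 = π(135⁴ − 118.0⁴)/64 = 6.787×10^6 mm⁴
I = 6.787×10^6 mm⁴ = 6.787×10^-6 m⁴
Effective length L_e = K·L = 0.7 × 3.71 = 2.597 m
P_cr = π²EI / L_e² = π² × 70.1×10⁹ × 6.787×10^-6 / 2.597² = 6.963×10^5 N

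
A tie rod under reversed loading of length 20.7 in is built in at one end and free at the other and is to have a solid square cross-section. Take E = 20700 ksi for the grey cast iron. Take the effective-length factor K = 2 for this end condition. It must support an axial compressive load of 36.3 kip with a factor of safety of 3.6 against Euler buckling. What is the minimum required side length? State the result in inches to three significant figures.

a ≈ 1.90 in

Required P_cr = n·P = 3.6 × 36.3 = 130.7 kip
L_e = K·L = 2 × 20.7 = 41.40 in
Required I = P_cr·L_e²/(π²E) = 1.307×10^5 × 41.40² / (π² × 2.07×10^7) = 1.096 in⁴
Solid square: I = a⁴/12  ⇒  a = (12I)^(1/4) = (12×1.096)^(1/4) = 1.90 in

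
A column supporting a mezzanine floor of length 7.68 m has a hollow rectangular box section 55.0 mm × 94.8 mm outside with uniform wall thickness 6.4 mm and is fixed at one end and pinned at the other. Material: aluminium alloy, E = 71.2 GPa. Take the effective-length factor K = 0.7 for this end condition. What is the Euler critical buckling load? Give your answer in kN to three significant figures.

Inner dimensions: h_i = 94.8 − 2×6.4 = 82.00 mm, b_i = 55.0 − 2×6.4 = 42.20 mm
Weak-axis I_min = (h_o·b_o³ − h_i·b_i³)/12 with b_o = 55.0, b_i = 42.20 mm (shorter outer/inner sides).
I_min = (94.8×55.0³ − 82.00×42.20³)/12 = 8.008×10^5 mm⁴
I = 8.008×10^5 mm⁴ = 8.008×10^-7 m⁴
Effective length L_e = K·L = 0.7 × 7.68 = 5.376 m
P_cr = π²EI / L_e² = π² × 71.2×10⁹ × 8.008×10^-7 / 5.376² = 1.947×10^4 N

P_cr ≈ 19.5 kN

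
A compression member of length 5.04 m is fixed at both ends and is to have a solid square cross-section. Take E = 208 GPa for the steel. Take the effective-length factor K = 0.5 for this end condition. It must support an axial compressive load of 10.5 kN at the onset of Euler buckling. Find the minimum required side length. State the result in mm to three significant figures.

L_e = K·L = 0.5 × 5.04 = 2.520 m
Required I = P_cr·L_e²/(π²E) = 1.050×10^4 × 2.520² / (π² × 2.08×10^11) = 3.248×10^-8 m⁴
I_req = 3.248×10^4 mm⁴
Solid square: I = a⁴/12  ⇒  a = (12I)^(1/4) = (12×3.248×10^4)^(1/4) = 25.0 mm

a ≈ 25.0 mm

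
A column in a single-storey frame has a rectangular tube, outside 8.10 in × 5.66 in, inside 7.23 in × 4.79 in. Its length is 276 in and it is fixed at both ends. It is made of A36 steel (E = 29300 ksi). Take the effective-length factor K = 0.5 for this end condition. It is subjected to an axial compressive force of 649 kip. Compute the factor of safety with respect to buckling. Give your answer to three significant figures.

Weak-axis I_min = (h_o·b_o³ − h_i·b_i³)/12 with b_o = 5.66, b_i = 4.790 in (shorter outer/inner sides).
I_min = (8.10×5.66³ − 7.230×4.790³)/12 = 56.18 in⁴
Effective length L_e = K·L = 0.5 × 276 = 138.0 in
P_cr = π²EI / L_e² = π² × 29300×10³ × 56.18 / 138.0² = 8.530×10^5 lb
Factor of safety n = P_cr / P = 853.02 / 649 = 1.31

n ≈ 1.31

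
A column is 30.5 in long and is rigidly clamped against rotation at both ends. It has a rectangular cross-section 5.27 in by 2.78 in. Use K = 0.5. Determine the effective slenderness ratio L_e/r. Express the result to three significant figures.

Buckling occurs about the weak axis: I_min = h·b³/12 with b = 2.78 in (the shorter side).
I_min = 5.27×2.78³/12 = 9.435 in⁴
A = 14.65 in²;  r_min = √(I/A) = √(9.435/14.65) = 0.8025 in
L_e = K·L = 0.5 × 30.5 = 15.25 in
λ = L_e / r_min = 15.250 / 0.8025 = 19.0

λ ≈ 19.0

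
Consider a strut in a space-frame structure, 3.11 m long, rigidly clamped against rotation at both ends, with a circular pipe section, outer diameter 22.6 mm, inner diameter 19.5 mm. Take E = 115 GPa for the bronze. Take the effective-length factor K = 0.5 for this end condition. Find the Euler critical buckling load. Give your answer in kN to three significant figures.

P_cr ≈ 2.68 kN

d_o = 22.6 mm, d_i = 19.5 mm
I = π(d_o⁴ − d_i⁴)/64 = π(22.6⁴ − 19.50⁴)/64 = 5.708×10^3 mm⁴
I = 5.708×10^3 mm⁴ = 5.708×10^-9 m⁴
Effective length L_e = K·L = 0.5 × 3.11 = 1.555 m
P_cr = π²EI / L_e² = π² × 115×10⁹ × 5.708×10^-9 / 1.555² = 2.679×10^3 N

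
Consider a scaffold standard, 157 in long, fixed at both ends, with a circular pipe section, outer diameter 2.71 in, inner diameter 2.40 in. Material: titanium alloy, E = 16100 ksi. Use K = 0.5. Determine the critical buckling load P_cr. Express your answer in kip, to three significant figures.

d_o = 2.71 in, d_i = 2.40 in
I = π(d_o⁴ − d_i⁴)/64 = π(2.71⁴ − 2.400⁴)/64 = 1.019 in⁴
Effective length L_e = K·L = 0.5 × 157 = 78.50 in
P_cr = π²EI / L_e² = π² × 16100×10³ × 1.019 / 78.50² = 2.628×10^4 lb

P_cr ≈ 26.3 kip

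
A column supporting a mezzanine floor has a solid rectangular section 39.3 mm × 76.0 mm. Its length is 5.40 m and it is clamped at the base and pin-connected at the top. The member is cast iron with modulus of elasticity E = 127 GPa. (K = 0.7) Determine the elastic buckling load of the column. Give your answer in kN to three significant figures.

Buckling occurs about the weak axis: I_min = h·b³/12 with b = 39.3 mm (the shorter side).
I_min = 76.0×39.3³/12 = 3.844×10^5 mm⁴
I = 3.844×10^5 mm⁴ = 3.844×10^-7 m⁴
Effective length L_e = K·L = 0.7 × 5.40 = 3.780 m
P_cr = π²EI / L_e² = π² × 127×10⁹ × 3.844×10^-7 / 3.780² = 3.372×10^4 N

P_cr ≈ 33.7 kN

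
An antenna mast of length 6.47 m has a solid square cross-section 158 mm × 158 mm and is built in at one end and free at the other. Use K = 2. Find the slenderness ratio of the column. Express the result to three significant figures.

I = a⁴/12 = 158⁴/12 = 5.193×10^7 mm⁴
A = 2.496×10^4 mm²;  r_min = √(I/A) = √(5.193×10^7/2.496×10^4) = 45.61 mm
L_e = K·L = 2 × 6.47 m = 12.94 m = 12940 mm
λ = L_e / r_min = 12940 / 45.61 = 284

λ ≈ 284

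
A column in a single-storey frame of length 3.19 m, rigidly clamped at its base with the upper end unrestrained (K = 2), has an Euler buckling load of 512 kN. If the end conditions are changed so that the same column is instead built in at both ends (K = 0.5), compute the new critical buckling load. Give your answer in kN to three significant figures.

P_cr ≈ 8190 kN

P_cr ∝ 1/K², so P_cr,new = P_cr,old × (K_old/K_new)² = 512 × (2/0.5)²
= 512 × 16.00 = 8190 kN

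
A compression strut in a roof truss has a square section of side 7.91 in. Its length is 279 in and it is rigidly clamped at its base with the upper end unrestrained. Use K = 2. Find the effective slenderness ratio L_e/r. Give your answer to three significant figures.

I = a⁴/12 = 7.91⁴/12 = 326.2 in⁴
A = 62.57 in²;  r_min = √(I/A) = √(326.2/62.57) = 2.283 in
L_e = K·L = 2 × 279 = 558.0 in
λ = L_e / r_min = 558.00 / 2.283 = 244

λ ≈ 244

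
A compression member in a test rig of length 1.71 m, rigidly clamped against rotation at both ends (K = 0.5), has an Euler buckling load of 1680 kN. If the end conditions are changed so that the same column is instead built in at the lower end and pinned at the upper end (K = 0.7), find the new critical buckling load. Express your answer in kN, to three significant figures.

P_cr ≈ 857 kN

P_cr ∝ 1/K², so P_cr,new = P_cr,old × (K_old/K_new)² = 1680 × (0.5/0.7)²
= 1680 × 0.5102 = 857 kN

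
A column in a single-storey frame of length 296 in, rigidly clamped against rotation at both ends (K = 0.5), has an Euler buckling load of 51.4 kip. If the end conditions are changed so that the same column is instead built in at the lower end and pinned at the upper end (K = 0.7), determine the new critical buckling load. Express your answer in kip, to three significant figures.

P_cr ≈ 26.2 kip

P_cr ∝ 1/K², so P_cr,new = P_cr,old × (K_old/K_new)² = 51.4 × (0.5/0.7)²
= 51.4 × 0.5102 = 26.2 kip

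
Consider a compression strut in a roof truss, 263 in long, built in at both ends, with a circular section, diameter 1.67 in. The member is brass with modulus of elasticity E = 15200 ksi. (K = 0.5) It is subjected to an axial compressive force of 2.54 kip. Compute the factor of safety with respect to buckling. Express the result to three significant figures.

n ≈ 1.30

I = πd⁴/64 = π×1.67⁴/64 = 0.3818 in⁴
Effective length L_e = K·L = 0.5 × 263 = 131.5 in
P_cr = π²EI / L_e² = π² × 15200×10³ × 0.3818 / 131.5² = 3.312×10^3 lb
Factor of safety n = P_cr / P = 3.3123 / 2.54 = 1.30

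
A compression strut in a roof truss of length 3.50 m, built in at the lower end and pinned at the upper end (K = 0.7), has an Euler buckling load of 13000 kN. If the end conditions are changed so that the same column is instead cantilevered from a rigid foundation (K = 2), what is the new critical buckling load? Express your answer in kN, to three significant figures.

P_cr ≈ 1590 kN

P_cr ∝ 1/K², so P_cr,new = P_cr,old × (K_old/K_new)² = 13000 × (0.7/2)²
= 13000 × 0.1225 = 1590 kN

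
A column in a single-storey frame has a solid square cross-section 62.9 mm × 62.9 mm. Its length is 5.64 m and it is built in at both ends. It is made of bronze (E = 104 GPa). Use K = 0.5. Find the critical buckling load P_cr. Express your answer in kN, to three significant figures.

P_cr ≈ 168 kN

I = a⁴/12 = 62.9⁴/12 = 1.304×10^6 mm⁴
I = 1.304×10^6 mm⁴ = 1.304×10^-6 m⁴
Effective length L_e = K·L = 0.5 × 5.64 = 2.820 m
P_cr = π²EI / L_e² = π² × 104×10⁹ × 1.304×10^-6 / 2.820² = 1.684×10^5 N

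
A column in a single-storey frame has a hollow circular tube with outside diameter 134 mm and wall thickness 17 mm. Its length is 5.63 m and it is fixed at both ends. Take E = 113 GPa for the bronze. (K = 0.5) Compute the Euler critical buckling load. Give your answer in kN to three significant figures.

P_cr ≈ 1540 kN

Inner diameter d_i = 134 − 2×17 = 100.0 mm
I = π(d_o⁴ − d_i⁴)/64 = π(134⁴ − 100.0⁴)/64 = 1.092×10^7 mm⁴
I = 1.092×10^7 mm⁴ = 1.092×10^-5 m⁴
Effective length L_e = K·L = 0.5 × 5.63 = 2.815 m
P_cr = π²EI / L_e² = π² × 113×10⁹ × 1.092×10^-5 / 2.815² = 1.537×10^6 N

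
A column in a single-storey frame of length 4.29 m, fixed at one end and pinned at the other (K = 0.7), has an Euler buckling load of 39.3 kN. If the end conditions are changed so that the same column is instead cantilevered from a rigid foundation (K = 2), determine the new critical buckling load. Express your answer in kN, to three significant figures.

P_cr ≈ 4.81 kN

P_cr ∝ 1/K², so P_cr,new = P_cr,old × (K_old/K_new)² = 39.3 × (0.7/2)²
= 39.3 × 0.1225 = 4.81 kN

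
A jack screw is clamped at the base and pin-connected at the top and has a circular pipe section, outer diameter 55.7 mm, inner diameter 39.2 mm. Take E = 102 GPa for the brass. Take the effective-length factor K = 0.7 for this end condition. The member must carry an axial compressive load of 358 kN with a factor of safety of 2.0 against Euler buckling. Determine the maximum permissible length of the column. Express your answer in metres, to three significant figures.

d_o = 55.7 mm, d_i = 39.2 mm
I = π(d_o⁴ − d_i⁴)/64 = π(55.7⁴ − 39.20⁴)/64 = 3.566×10^5 mm⁴
I = 3.566×10^-7 m⁴
Required critical load P_cr = n·P = 2.0 × 358 = 716.0 kN = 7.160×10^5 N
From P_cr = π²EI/(K·L)²:  L = (1/K)·√(π²EI/P_cr) = (1/0.7)·√(π²×1.02×10^11×3.566×10^-7/7.160×10^5)
L = 1.01 m

L_max ≈ 1.01 m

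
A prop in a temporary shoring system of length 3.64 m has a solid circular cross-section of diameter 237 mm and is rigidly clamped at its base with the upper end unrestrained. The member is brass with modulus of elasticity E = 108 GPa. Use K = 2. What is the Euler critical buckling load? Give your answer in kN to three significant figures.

I = πd⁴/64 = π×237⁴/64 = 1.549×10^8 mm⁴
I = 1.549×10^8 mm⁴ = 1.549×10^-4 m⁴
Effective length L_e = K·L = 2 × 3.64 = 7.280 m
P_cr = π²EI / L_e² = π² × 108×10⁹ × 1.549×10^-4 / 7.280² = 3.115×10^6 N

P_cr ≈ 3110 kN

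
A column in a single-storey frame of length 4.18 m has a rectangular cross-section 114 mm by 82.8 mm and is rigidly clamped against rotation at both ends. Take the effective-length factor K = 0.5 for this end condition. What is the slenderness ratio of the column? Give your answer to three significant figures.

For a rectangle r_min = b/√12 = 82.8/√12 = 23.90 mm
L_e = K·L = 0.5 × 4.18 m = 2.090 m = 2090.0 mm
λ = L_e / r_min = 2090.0 / 23.90 = 87.4

λ ≈ 87.4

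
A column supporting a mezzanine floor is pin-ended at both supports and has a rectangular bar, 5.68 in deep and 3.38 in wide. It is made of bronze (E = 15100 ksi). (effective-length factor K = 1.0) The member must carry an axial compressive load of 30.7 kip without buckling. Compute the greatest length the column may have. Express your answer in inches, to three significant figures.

Buckling occurs about the weak axis: I_min = h·b³/12 with b = 3.38 in (the shorter side).
I_min = 5.68×3.38³/12 = 18.28 in⁴
At the buckling limit P_cr = P = 3.070×10^4 lb
From P_cr = π²EI/(K·L)²:  L = (1/K)·√(π²EI/P_cr) = (1/1)·√(π²×1.51×10^7×18.28/3.070×10^4)
L = 298 in

L_max ≈ 298 in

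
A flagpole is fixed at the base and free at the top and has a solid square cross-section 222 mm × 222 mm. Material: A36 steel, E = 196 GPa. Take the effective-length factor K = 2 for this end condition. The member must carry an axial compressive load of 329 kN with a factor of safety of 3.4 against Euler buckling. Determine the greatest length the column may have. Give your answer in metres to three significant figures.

L_max ≈ 9.35 m

I = a⁴/12 = 222⁴/12 = 2.024×10^8 mm⁴
I = 2.024×10^-4 m⁴
Required critical load P_cr = n·P = 3.4 × 329 = 1119 kN = 1.119×10^6 N
From P_cr = π²EI/(K·L)²:  L = (1/K)·√(π²EI/P_cr) = (1/2)·√(π²×1.96×10^11×2.024×10^-4/1.119×10^6)
L = 9.35 m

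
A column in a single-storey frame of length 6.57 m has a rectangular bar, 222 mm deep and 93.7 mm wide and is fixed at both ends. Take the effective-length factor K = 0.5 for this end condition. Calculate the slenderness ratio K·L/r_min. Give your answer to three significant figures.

For a rectangle r_min = b/√12 = 93.7/√12 = 27.05 mm
L_e = K·L = 0.5 × 6.57 m = 3.285 m = 3285.0 mm
λ = L_e / r_min = 3285.0 / 27.05 = 121

λ ≈ 121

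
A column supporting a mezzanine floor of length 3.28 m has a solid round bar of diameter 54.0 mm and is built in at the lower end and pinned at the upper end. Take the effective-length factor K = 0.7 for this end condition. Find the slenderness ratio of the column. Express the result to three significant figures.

For a solid circle r = d/4 = 54.0/4 = 13.50 mm
L_e = K·L = 0.7 × 3.28 m = 2.296 m = 2296.0 mm
λ = L_e / r_min = 2296.0 / 13.50 = 170

λ ≈ 170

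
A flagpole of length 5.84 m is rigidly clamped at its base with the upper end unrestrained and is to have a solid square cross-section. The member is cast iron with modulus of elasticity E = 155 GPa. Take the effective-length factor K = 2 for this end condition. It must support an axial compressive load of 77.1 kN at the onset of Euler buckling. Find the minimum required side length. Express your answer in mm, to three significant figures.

a ≈ 95.3 mm

L_e = K·L = 2 × 5.84 = 11.68 m
Required I = P_cr·L_e²/(π²E) = 7.710×10^4 × 11.68² / (π² × 1.55×10^11) = 6.876×10^-6 m⁴
I_req = 6.876×10^6 mm⁴
Solid square: I = a⁴/12  ⇒  a = (12I)^(1/4) = (12×6.876×10^6)^(1/4) = 95.3 mm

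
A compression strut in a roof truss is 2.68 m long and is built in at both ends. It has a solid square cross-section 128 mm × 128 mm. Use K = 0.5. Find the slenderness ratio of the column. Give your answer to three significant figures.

I = a⁴/12 = 128⁴/12 = 2.237×10^7 mm⁴
A = 1.638×10^4 mm²;  r_min = √(I/A) = √(2.237×10^7/1.638×10^4) = 36.95 mm
L_e = K·L = 0.5 × 2.68 m = 1.340 m = 1340.0 mm
λ = L_e / r_min = 1340.0 / 36.95 = 36.3

λ ≈ 36.3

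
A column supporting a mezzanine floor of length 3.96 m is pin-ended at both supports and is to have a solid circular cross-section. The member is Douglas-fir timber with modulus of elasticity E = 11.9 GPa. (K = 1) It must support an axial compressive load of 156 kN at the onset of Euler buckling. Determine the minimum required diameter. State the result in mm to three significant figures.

L_e = K·L = 1 × 3.96 = 3.960 m
Required I = P_cr·L_e²/(π²E) = 1.560×10^5 × 3.960² / (π² × 1.19×10^10) = 2.083×10^-5 m⁴
I_req = 2.083×10^7 mm⁴
Solid circle: I = πd⁴/64  ⇒  d = (64I/π)^(1/4) = (64×2.083×10^7/π)^(1/4) = 144 mm

d ≈ 144 mm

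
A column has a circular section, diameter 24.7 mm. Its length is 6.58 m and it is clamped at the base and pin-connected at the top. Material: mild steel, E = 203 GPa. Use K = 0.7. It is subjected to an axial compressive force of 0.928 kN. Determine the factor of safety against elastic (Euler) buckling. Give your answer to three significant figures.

I = πd⁴/64 = π×24.7⁴/64 = 1.827×10^4 mm⁴
I = 1.827×10^4 mm⁴ = 1.827×10^-8 m⁴
Effective length L_e = K·L = 0.7 × 6.58 = 4.606 m
P_cr = π²EI / L_e² = π² × 203×10⁹ × 1.827×10^-8 / 4.606² = 1.725×10^3 N
Factor of safety n = P_cr / P = 1.7255 / 0.928 = 1.86

n ≈ 1.86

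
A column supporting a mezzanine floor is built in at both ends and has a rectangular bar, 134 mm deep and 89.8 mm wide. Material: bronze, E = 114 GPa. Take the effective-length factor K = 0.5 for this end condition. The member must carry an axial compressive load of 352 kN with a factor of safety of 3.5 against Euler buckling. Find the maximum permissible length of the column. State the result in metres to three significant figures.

Buckling occurs about the weak axis: I_min = h·b³/12 with b = 89.8 mm (the shorter side).
I_min = 134×89.8³/12 = 8.086×10^6 mm⁴
I = 8.086×10^-6 m⁴
Required critical load P_cr = n·P = 3.5 × 352 = 1232 kN = 1.232×10^6 N
From P_cr = π²EI/(K·L)²:  L = (1/K)·√(π²EI/P_cr) = (1/0.5)·√(π²×1.14×10^11×8.086×10^-6/1.232×10^6)
L = 5.44 m

L_max ≈ 5.44 m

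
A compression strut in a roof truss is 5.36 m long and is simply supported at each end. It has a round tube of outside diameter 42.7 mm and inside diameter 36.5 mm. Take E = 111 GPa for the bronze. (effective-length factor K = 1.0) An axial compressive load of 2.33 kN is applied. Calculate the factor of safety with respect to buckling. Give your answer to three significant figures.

d_o = 42.7 mm, d_i = 36.5 mm
I = π(d_o⁴ − d_i⁴)/64 = π(42.7⁴ − 36.50⁴)/64 = 7.606×10^4 mm⁴
I = 7.606×10^4 mm⁴ = 7.606×10^-8 m⁴
Effective length L_e = K·L = 1 × 5.36 = 5.360 m
P_cr = π²EI / L_e² = π² × 111×10⁹ × 7.606×10^-8 / 5.360² = 2.900×10^3 N
Factor of safety n = P_cr / P = 2.9004 / 2.33 = 1.24

n ≈ 1.24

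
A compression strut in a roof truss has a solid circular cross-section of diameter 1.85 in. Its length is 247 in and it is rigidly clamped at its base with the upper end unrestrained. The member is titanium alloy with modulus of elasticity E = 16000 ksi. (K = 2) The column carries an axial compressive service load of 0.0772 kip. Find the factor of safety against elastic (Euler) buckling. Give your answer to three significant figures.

n ≈ 4.82

I = πd⁴/64 = π×1.85⁴/64 = 0.5750 in⁴
Effective length L_e = K·L = 2 × 247 = 494.0 in
P_cr = π²EI / L_e² = π² × 16000×10³ × 0.5750 / 494.0² = 372.1 lb
Factor of safety n = P_cr / P = 0.37207 / 0.0772 = 4.82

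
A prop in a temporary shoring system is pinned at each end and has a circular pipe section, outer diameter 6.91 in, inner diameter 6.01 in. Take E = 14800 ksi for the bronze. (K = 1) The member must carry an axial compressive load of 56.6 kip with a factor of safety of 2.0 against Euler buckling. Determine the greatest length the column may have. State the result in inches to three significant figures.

d_o = 6.91 in, d_i = 6.01 in
I = π(d_o⁴ − d_i⁴)/64 = π(6.91⁴ − 6.010⁴)/64 = 47.87 in⁴
Required critical load P_cr = n·P = 2.0 × 56.6 = 113.2 kip = 1.132×10^5 lb
From P_cr = π²EI/(K·L)²:  L = (1/K)·√(π²EI/P_cr) = (1/1)·√(π²×1.48×10^7×47.87/1.132×10^5)
L = 249 in

L_max ≈ 249 in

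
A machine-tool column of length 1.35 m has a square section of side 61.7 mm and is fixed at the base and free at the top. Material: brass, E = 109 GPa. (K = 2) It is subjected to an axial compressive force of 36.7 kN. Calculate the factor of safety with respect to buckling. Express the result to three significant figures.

n ≈ 4.86

I = a⁴/12 = 61.7⁴/12 = 1.208×10^6 mm⁴
I = 1.208×10^6 mm⁴ = 1.208×10^-6 m⁴
Effective length L_e = K·L = 2 × 1.35 = 2.700 m
P_cr = π²EI / L_e² = π² × 109×10⁹ × 1.208×10^-6 / 2.700² = 1.782×10^5 N
Factor of safety n = P_cr / P = 178.22 / 36.7 = 4.86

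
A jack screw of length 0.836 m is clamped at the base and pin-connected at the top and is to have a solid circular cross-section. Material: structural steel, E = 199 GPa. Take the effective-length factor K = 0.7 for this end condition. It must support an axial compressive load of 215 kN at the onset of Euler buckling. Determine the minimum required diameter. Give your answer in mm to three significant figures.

L_e = K·L = 0.7 × 0.836 = 0.5852 m
Required I = P_cr·L_e²/(π²E) = 2.150×10^5 × 0.5852² / (π² × 1.99×10^11) = 3.749×10^-8 m⁴
I_req = 3.749×10^4 mm⁴
Solid circle: I = πd⁴/64  ⇒  d = (64I/π)^(1/4) = (64×3.749×10^4/π)^(1/4) = 29.6 mm

d ≈ 29.6 mm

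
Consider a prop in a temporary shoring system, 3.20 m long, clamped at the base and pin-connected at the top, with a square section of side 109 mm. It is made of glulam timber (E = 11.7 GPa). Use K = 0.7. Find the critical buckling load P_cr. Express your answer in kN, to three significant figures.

I = a⁴/12 = 109⁴/12 = 1.176×10^7 mm⁴
I = 1.176×10^7 mm⁴ = 1.176×10^-5 m⁴
Effective length L_e = K·L = 0.7 × 3.20 = 2.240 m
P_cr = π²EI / L_e² = π² × 11.7×10⁹ × 1.176×10^-5 / 2.240² = 2.707×10^5 N

P_cr ≈ 271 kN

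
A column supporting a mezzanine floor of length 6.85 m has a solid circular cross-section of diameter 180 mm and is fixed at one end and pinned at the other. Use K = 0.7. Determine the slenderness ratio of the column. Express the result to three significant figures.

λ ≈ 107

I = πd⁴/64 = π×180⁴/64 = 5.153×10^7 mm⁴
A = 2.545×10^4 mm²;  r_min = √(I/A) = √(5.153×10^7/2.545×10^4) = 45.00 mm
L_e = K·L = 0.7 × 6.85 m = 4.795 m = 4795.0 mm
λ = L_e / r_min = 4795.0 / 45.00 = 107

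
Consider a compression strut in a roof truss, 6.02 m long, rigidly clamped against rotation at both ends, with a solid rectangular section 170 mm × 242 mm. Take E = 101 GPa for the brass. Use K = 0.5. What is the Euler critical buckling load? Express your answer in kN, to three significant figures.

Buckling occurs about the weak axis: I_min = h·b³/12 with b = 170 mm (the shorter side).
I_min = 242×170³/12 = 9.908×10^7 mm⁴
I = 9.908×10^7 mm⁴ = 9.908×10^-5 m⁴
Effective length L_e = K·L = 0.5 × 6.02 = 3.010 m
P_cr = π²EI / L_e² = π² × 101×10⁹ × 9.908×10^-5 / 3.010² = 1.090×10^7 N

P_cr ≈ 10900 kN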